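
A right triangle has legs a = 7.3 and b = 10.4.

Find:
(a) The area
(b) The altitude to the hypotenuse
(a) Area = ½ab = ½·7.3·10.4 = 37.96
(b) Hypotenuse c = √(7.3² + 10.4²) = √161.45 = 12.7063
    Area = ½·c·h_c  →  h_c = 2·Area/c = 2·37.96/12.7063 = 5.975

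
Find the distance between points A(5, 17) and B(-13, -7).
Using the distance formula: d = sqrt((x₂-x₁)² + (y₂-y₁)²)
dx = (-13) - 5 = -18
dy = (-7) - 17 = -24
d = sqrt((-18)² + (-24)²) = sqrt(324 + 576) = sqrt(900) = 30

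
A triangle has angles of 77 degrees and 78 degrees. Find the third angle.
Sum of angles in a triangle = 180 degrees
Third angle = 180 - 77 - 78
Third angle = 25 degrees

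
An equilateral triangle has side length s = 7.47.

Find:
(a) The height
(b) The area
(a) Height h = s·√3/2 = 7.47·√3/2 = 6.469
(b) Area = (√3/4)·s² = (√3/4)·7.47² = (√3/4)·55.8009 = 24.16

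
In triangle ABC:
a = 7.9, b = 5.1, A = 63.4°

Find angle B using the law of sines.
sin(B)/b = sin(A)/a
sin(B) = b·sin(A)/a = 5.1·sin(63.4°)/7.9 = 0.577239
B = arcsin(0.577239) = 35.26°  (b ≤ a, so B ≤ A and the acute solution is unique)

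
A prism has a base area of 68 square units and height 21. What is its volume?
Volume = base area * height
Volume = 68 * 21
Volume = 1428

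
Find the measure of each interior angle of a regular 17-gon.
Interior angle of a regular n-gon = (n-2)*180/n
Interior angle = (17-2)*180/17
Interior angle = 15*180/17
Interior angle = 2700/17
Interior angle = 158.82 degrees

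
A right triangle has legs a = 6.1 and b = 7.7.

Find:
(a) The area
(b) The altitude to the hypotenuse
(a) Area = ½ab = ½·6.1·7.7 = 23.485
(b) Hypotenuse c = √(6.1² + 7.7²) = √96.5 = 9.82344
    Area = ½·c·h_c  →  h_c = 2·Area/c = 2·23.485/9.82344 = 4.781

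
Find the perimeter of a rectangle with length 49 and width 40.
Perimeter = 2 * (length + width)
Perimeter = 2 * (49 + 40)
Perimeter = 2 * 89
Perimeter = 178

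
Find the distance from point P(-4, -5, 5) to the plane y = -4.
d = |0(-4) + 1(-5) + 0(5) - (-4)| / √(0² + 1² + 0²) = 1/√1 = 1.0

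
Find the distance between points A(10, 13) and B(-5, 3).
Using the distance formula: d = sqrt((x₂-x₁)² + (y₂-y₁)²)
dx = (-5) - 10 = -15
dy = 3 - 13 = -10
d = sqrt((-15)² + (-10)²) = sqrt(225 + 100) = sqrt(325) = 18.03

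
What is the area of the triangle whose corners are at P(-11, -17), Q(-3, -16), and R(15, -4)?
Using the coordinate formula: Area = (1/2)|x₁(y₂-y₃) + x₂(y₃-y₁) + x₃(y₁-y₂)|
Area = (1/2)|(-11)((-16)-(-4)) + (-3)((-4)-(-17)) + 15((-17)-(-16))|
Area = (1/2)|(-11)*(-12) + (-3)*13 + 15*(-1)|
Area = (1/2)|132 + (-39) + (-15)|
Area = (1/2)*78 = 39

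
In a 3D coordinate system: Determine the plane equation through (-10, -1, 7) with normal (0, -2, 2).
d = n·P = (0)(-10) + (-2)(-1) + (2)(7) = 16
Plane: -2y + 2z = 16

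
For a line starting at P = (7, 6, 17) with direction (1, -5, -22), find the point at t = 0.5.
P(0.5) = (7 + 1(0.5), 6 + (-5)(0.5), 17 + (-22)(0.5)) = (7.5, 3.5, 6)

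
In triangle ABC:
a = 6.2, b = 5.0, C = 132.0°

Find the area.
Using A = ½ab·sin(C):
A = ½·6.2·5.0·sin(132.0°) = ½·31·0.743145 = 11.52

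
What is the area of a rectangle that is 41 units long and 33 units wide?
Area = length * width
Area = 41 * 33
Area = 1353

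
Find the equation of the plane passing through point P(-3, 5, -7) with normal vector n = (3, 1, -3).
d = n·P = (3)(-3) + (1)(5) + (-3)(-7) = 17
Plane: 3x + y - 3z = 17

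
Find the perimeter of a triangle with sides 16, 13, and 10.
Perimeter = sum of all sides
Perimeter = 16 + 13 + 10
Perimeter = 39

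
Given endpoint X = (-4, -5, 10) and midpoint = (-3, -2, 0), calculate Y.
Y = (2×(-3) - (-4), 2×(-2) - (-5), 2×0 - 10) = (-2, 1, -10)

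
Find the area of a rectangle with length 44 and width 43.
Area = length * width
Area = 44 * 43
Area = 1892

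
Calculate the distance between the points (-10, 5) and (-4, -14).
Using the distance formula: d = sqrt((x₂-x₁)² + (y₂-y₁)²)
dx = (-4) - (-10) = 6
dy = (-14) - 5 = -19
d = sqrt(6² + (-19)²) = sqrt(36 + 361) = sqrt(397) = 19.92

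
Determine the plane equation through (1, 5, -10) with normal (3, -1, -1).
d = n·P = (3)(1) + (-1)(5) + (-1)(-10) = 8
Plane: 3x - y - z = 8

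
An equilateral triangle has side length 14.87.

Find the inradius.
For an equilateral triangle, r = s/(2√3) where s is the side.
r = 14.87/(2√3) = 14.87/3.464102 = 4.293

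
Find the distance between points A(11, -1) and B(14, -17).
Using the distance formula: d = sqrt((x₂-x₁)² + (y₂-y₁)²)
dx = 14 - 11 = 3
dy = (-17) - (-1) = -16
d = sqrt(3² + (-16)²) = sqrt(9 + 256) = sqrt(265) = 16.28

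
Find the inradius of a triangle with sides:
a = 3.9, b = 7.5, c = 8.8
s = (a+b+c)/2 = (3.9+7.5+8.8)/2 = 10.1
Area = √(s(s-a)(s-b)(s-c)) = √(10.1·6.2·2.6·1.3) = 14.5484
r = Area/s = 14.5484/10.1 = 1.44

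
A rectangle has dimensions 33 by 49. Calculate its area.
Area = length * width
Area = 33 * 49
Area = 1617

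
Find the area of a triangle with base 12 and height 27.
Area = (1/2) * base * height
Area = (1/2) * 12 * 27
Area = 162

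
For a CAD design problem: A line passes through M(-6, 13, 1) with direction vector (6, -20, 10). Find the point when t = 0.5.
P(0.5) = (-6 + 6(0.5), 13 + (-20)(0.5), 1 + 10(0.5)) = (-3, 3, 6)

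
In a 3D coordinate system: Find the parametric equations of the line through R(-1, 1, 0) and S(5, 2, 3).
Direction vector d = S - R = (6, 1, 3)
x = -1 + 6t, y = 1 + t, z = 0 + 3t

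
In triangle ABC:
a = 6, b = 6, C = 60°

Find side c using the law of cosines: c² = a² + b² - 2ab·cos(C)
c² = 6² + 6² - 2·6·6·cos(60°)
c² = 36 + 36 - 72·0.5000 = 36
c = √36 = 6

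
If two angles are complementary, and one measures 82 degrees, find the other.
Complementary angles sum to 90 degrees.
Other angle = 90 - 82
Other angle = 8 degrees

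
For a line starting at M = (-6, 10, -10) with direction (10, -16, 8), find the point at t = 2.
P(2) = (-6 + 10(2), 10 + (-16)(2), -10 + 8(2)) = (14, -22, 6)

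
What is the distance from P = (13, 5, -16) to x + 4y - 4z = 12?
d = |1(13) + 4(5) + (-4)(-16) - (12)| / √(1² + 4² + (-4)²) = 85/√33 = 14.8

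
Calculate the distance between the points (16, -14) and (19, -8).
Using the distance formula: d = sqrt((x₂-x₁)² + (y₂-y₁)²)
dx = 19 - 16 = 3
dy = (-8) - (-14) = 6
d = sqrt(3² + 6²) = sqrt(9 + 36) = sqrt(45) = 6.71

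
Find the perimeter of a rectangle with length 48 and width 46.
Perimeter = 2 * (length + width)
Perimeter = 2 * (48 + 46)
Perimeter = 2 * 94
Perimeter = 188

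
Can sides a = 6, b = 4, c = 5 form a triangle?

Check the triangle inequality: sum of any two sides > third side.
Yes, triangle inequality satisfied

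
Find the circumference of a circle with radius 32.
Circumference = 2 * pi * r
Circumference = 2 * pi * 32
Circumference = 201.06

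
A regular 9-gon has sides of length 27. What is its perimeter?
Perimeter = number of sides * side length
Perimeter = 9 * 27
Perimeter = 243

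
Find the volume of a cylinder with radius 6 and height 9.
Volume = pi * r² * h
Volume = pi * 6² * 9
Volume = pi * 36 * 9
Volume = pi * 324
Volume = 1017.88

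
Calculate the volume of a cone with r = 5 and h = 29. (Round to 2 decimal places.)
Volume = (1/3) * pi * r² * h
Volume = (1/3) * pi * 5² * 29
Volume = (1/3) * pi * 25 * 29
Volume = (1/3) * pi * 725
Volume = 759.22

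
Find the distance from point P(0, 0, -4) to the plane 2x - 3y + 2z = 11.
d = |2(0) + (-3)(0) + 2(-4) - (11)| / √(2² + (-3)² + 2²) = 19/√17 = 4.608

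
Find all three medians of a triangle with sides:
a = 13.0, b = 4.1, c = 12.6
Using m_x = ½√(2y² + 2z² - x²):
m_a = ½√(2·4.1² + 2·12.6² - 13.0²) = ½√182.14 = 6.748
m_b = ½√(2·13.0² + 2·12.6² - 4.1²) = ½√638.71 = 12.64
m_c = ½√(2·13.0² + 2·4.1² - 12.6²) = ½√212.86 = 7.295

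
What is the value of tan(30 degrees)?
tan(30 degrees) = sqrt(3)/3
Decimal approximation: 0.5774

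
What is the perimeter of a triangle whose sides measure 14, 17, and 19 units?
Perimeter = sum of all sides
Perimeter = 14 + 17 + 19
Perimeter = 50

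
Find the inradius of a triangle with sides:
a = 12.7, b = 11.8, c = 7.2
s = (a+b+c)/2 = (12.7+11.8+7.2)/2 = 15.85
Area = √(s(s-a)(s-b)(s-c)) = √(15.85·3.15·4.05·8.65) = 41.8221
r = Area/s = 41.8221/15.85 = 2.639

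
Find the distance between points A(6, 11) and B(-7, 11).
Using the distance formula: d = sqrt((x₂-x₁)² + (y₂-y₁)²)
dx = (-7) - 6 = -13
dy = 11 - 11 = 0
d = sqrt((-13)² + 0²) = sqrt(169 + 0) = sqrt(169) = 13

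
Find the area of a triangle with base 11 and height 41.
Area = (1/2) * base * height
Area = (1/2) * 11 * 41
Area = 225.50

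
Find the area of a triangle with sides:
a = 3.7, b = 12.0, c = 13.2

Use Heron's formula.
s = (a+b+c)/2 = (3.7+12.0+13.2)/2 = 14.45
A = √(s(s-a)(s-b)(s-c)) = √(14.45·10.75·2.45·1.25)
A = √475.721 = 21.81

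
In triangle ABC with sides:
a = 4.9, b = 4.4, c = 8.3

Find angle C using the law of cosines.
cos(C) = (a² + b² - c²)/(2ab)
cos(C) = (4.9² + 4.4² - 8.3²)/(2·4.9·4.4) = -25.52/43.12 = -0.591837
C = arccos(-0.591837) = 126.3°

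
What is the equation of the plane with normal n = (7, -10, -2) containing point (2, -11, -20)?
d = n·P = (7)(2) + (-10)(-11) + (-2)(-20) = 164
Plane: 7x - 10y - 2z = 164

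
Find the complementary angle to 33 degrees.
Complementary angles sum to 90 degrees.
Other angle = 90 - 33
Other angle = 57 degrees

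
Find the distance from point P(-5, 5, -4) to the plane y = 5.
d = |0(-5) + 1(5) + 0(-4) - (5)| / √(0² + 1² + 0²) = 0/√1 = 0.0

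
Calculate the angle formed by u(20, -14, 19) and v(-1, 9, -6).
u·v = -260, |u|² = 957, |v|² = 118
cos θ = -260/√112926 ≈ -0.7737
θ ≈ 140.7°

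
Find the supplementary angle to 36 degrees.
Supplementary angles sum to 180 degrees.
Other angle = 180 - 36
Other angle = 144 degrees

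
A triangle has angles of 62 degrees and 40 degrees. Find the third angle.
Sum of angles in a triangle = 180 degrees
Third angle = 180 - 62 - 40
Third angle = 78 degrees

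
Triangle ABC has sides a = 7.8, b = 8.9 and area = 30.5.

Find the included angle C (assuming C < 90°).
Area = ½ab·sin(C)  →  sin(C) = 2·Area/(ab)
sin(C) = 2·30.5/(7.8·8.9) = 0.878709
C = arcsin(0.878709) = 61.49°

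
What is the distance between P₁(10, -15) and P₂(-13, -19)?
Using the distance formula: d = sqrt((x₂-x₁)² + (y₂-y₁)²)
dx = (-13) - 10 = -23
dy = (-19) - (-15) = -4
d = sqrt((-23)² + (-4)²) = sqrt(529 + 16) = sqrt(545) = 23.35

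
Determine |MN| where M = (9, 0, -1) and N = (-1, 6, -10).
d = √[(-10)² + (6)² + (-9)²] = √217 = 14.73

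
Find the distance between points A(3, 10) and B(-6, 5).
Using the distance formula: d = sqrt((x₂-x₁)² + (y₂-y₁)²)
dx = (-6) - 3 = -9
dy = 5 - 10 = -5
d = sqrt((-9)² + (-5)²) = sqrt(81 + 25) = sqrt(106) = 10.30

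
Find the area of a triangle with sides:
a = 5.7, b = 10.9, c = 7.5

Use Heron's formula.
s = (a+b+c)/2 = (5.7+10.9+7.5)/2 = 12.05
A = √(s(s-a)(s-b)(s-c)) = √(12.05·6.35·1.15·4.55)
A = √400.378 = 20.01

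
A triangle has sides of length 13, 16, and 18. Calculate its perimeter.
Perimeter = sum of all sides
Perimeter = 13 + 16 + 18
Perimeter = 47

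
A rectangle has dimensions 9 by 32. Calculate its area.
Area = length * width
Area = 9 * 32
Area = 288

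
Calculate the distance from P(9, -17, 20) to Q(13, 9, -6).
d = √[(4)² + (26)² + (-26)²] = √1368 = 36.99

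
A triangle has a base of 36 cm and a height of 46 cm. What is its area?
Area = (1/2) * base * height
Area = (1/2) * 36 * 46
Area = 828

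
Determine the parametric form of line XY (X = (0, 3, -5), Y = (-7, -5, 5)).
Direction vector d = Y - X = (-7, -8, 10)
x = 0 - 7t, y = 3 - 8t, z = -5 + 10t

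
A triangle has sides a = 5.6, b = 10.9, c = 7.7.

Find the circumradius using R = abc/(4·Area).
s = (a+b+c)/2 = 12.1
Area = √(s(s-a)(s-b)(s-c)) = √(12.1·6.5·1.2·4.4) = 20.3782
R = abc/(4·Area) = (5.6·10.9·7.7)/(4·20.3782) = 470.008/81.5128 = 5.766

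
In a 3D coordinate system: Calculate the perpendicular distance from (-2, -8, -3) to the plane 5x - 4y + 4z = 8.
d = |5(-2) + (-4)(-8) + 4(-3) - (8)| / √(5² + (-4)² + 4²) = 2/√57 = 0.2649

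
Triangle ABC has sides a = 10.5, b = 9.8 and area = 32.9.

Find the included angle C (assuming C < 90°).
Area = ½ab·sin(C)  →  sin(C) = 2·Area/(ab)
sin(C) = 2·32.9/(10.5·9.8) = 0.639456
C = arcsin(0.639456) = 39.75°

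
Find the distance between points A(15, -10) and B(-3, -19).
Using the distance formula: d = sqrt((x₂-x₁)² + (y₂-y₁)²)
dx = (-3) - 15 = -18
dy = (-19) - (-10) = -9
d = sqrt((-18)² + (-9)²) = sqrt(324 + 81) = sqrt(405) = 20.12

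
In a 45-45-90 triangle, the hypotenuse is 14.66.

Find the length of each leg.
In a 45-45-90 triangle, hypotenuse = leg·√2  →  leg = hypotenuse/√2
leg = 14.66/√2 = 10.37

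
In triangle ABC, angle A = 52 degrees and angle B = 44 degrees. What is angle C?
Sum of angles in a triangle = 180 degrees
Third angle = 180 - 52 - 44
Third angle = 84 degrees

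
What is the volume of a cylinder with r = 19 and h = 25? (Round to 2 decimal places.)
Volume = pi * r² * h
Volume = pi * 19² * 25
Volume = pi * 361 * 25
Volume = pi * 9025
Volume = 28352.87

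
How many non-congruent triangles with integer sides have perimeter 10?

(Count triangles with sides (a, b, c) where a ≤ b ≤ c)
With a ≤ b ≤ c and a + b + c = 10, the triangle inequality a + b > c gives c < 10/2, so c ≤ 4.
Iterate a from 1 to ⌊p/3⌋ = 3; for each a, b ranges from a to ⌊(p−a)/2⌋ with c = p − a − b, keeping only c ≥ b.
Triples: (2, 4, 4), (3, 3, 4)
Count = 2 triangles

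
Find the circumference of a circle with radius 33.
Circumference = 2 * pi * r
Circumference = 2 * pi * 33
Circumference = 207.35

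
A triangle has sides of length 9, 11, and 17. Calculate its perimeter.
Perimeter = sum of all sides
Perimeter = 9 + 11 + 17
Perimeter = 37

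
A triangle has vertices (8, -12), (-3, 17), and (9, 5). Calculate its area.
Using the coordinate formula: Area = (1/2)|x₁(y₂-y₃) + x₂(y₃-y₁) + x₃(y₁-y₂)|
Area = (1/2)|8(17-5) + (-3)(5-(-12)) + 9((-12)-17)|
Area = (1/2)|8*12 + (-3)*17 + 9*(-29)|
Area = (1/2)|96 + (-51) + (-261)|
Area = (1/2)*216 = 108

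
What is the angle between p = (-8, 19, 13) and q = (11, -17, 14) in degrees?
p·q = -229, |p|² = 594, |q|² = 606
cos θ = -229/√359964 ≈ -0.3817
θ ≈ 112.4°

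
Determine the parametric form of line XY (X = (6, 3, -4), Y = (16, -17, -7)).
Direction vector d = Y - X = (10, -20, -3)
x = 6 + 10t, y = 3 - 20t, z = -4 - 3t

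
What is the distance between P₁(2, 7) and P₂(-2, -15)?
Using the distance formula: d = sqrt((x₂-x₁)² + (y₂-y₁)²)
dx = (-2) - 2 = -4
dy = (-15) - 7 = -22
d = sqrt((-4)² + (-22)²) = sqrt(16 + 484) = sqrt(500) = 22.36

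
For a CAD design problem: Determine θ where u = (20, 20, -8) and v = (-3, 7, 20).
u·v = -80, |u|² = 864, |v|² = 458
cos θ = -80/√395712 ≈ -0.1272
θ ≈ 97.31°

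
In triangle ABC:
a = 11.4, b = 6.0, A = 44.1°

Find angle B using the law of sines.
sin(B)/b = sin(A)/a
sin(B) = b·sin(A)/a = 6.0·sin(44.1°)/11.4 = 0.366270
B = arcsin(0.366270) = 21.49°  (b ≤ a, so B ≤ A and the acute solution is unique)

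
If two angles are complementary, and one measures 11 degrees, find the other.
Complementary angles sum to 90 degrees.
Other angle = 90 - 11
Other angle = 79 degrees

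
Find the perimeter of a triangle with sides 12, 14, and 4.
Perimeter = sum of all sides
Perimeter = 12 + 14 + 4
Perimeter = 30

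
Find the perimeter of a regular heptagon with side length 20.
Perimeter = number of sides * side length
Perimeter = 7 * 20
Perimeter = 140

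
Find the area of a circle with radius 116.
Area = pi * r²
Area = pi * 116²
Area = pi * 13456
Area = 42273.27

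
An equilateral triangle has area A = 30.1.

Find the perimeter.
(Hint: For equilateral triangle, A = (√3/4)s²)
A = (√3/4)s²  →  s² = 4A/√3 = 4·30.1/√3 = 69.513
s = 8.33744
Perimeter = 3s = 25.01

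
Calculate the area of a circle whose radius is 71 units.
Area = pi * r²
Area = pi * 71²
Area = pi * 5041
Area = 15836.77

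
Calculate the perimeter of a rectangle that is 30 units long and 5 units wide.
Perimeter = 2 * (length + width)
Perimeter = 2 * (30 + 5)
Perimeter = 2 * 35
Perimeter = 70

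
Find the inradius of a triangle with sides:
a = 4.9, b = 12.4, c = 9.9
s = (a+b+c)/2 = (4.9+12.4+9.9)/2 = 13.6
Area = √(s(s-a)(s-b)(s-c)) = √(13.6·8.7·1.2·3.7) = 22.9203
r = Area/s = 22.9203/13.6 = 1.685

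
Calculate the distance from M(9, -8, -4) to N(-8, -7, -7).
d = √[(-17)² + (1)² + (-3)²] = √299 = 17.29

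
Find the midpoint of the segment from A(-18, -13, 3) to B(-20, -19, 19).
Midpoint = ((-18-20)/2, (-13-19)/2, (3+19)/2) = (-19, -16, 11)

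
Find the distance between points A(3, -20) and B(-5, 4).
Using the distance formula: d = sqrt((x₂-x₁)² + (y₂-y₁)²)
dx = (-5) - 3 = -8
dy = 4 - (-20) = 24
d = sqrt((-8)² + 24²) = sqrt(64 + 576) = sqrt(640) = 25.30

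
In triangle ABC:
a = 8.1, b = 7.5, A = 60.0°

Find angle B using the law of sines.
sin(B)/b = sin(A)/a
sin(B) = b·sin(A)/a = 7.5·sin(60.0°)/8.1 = 0.801875
B = arcsin(0.801875) = 53.31°  (b ≤ a, so B ≤ A and the acute solution is unique)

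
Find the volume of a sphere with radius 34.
Volume = (4/3) * pi * r³
Volume = (4/3) * pi * 34³
Volume = (4/3) * pi * 39304
Volume = 164636.21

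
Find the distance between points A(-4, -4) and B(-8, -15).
Using the distance formula: d = sqrt((x₂-x₁)² + (y₂-y₁)²)
dx = (-8) - (-4) = -4
dy = (-15) - (-4) = -11
d = sqrt((-4)² + (-11)²) = sqrt(16 + 121) = sqrt(137) = 11.70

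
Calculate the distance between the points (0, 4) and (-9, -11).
Using the distance formula: d = sqrt((x₂-x₁)² + (y₂-y₁)²)
dx = (-9) - 0 = -9
dy = (-11) - 4 = -15
d = sqrt((-9)² + (-15)²) = sqrt(81 + 225) = sqrt(306) = 17.49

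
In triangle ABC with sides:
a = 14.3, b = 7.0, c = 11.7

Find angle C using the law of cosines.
cos(C) = (a² + b² - c²)/(2ab)
cos(C) = (14.3² + 7.0² - 11.7²)/(2·14.3·7.0) = 116.6/200.2 = 0.582418
C = arccos(0.582418) = 54.38°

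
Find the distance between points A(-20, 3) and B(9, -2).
Using the distance formula: d = sqrt((x₂-x₁)² + (y₂-y₁)²)
dx = 9 - (-20) = 29
dy = (-2) - 3 = -5
d = sqrt(29² + (-5)²) = sqrt(841 + 25) = sqrt(866) = 29.43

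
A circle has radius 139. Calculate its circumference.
Circumference = 2 * pi * r
Circumference = 2 * pi * 139
Circumference = 873.36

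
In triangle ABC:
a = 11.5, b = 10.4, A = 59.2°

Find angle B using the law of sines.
sin(B)/b = sin(A)/a
sin(B) = b·sin(A)/a = 10.4·sin(59.2°)/11.5 = 0.776799
B = arcsin(0.776799) = 50.97°  (b ≤ a, so B ≤ A and the acute solution is unique)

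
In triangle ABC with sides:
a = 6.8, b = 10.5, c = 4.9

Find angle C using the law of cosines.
cos(C) = (a² + b² - c²)/(2ab)
cos(C) = (6.8² + 10.5² - 4.9²)/(2·6.8·10.5) = 132.48/142.8 = 0.927731
C = arccos(0.927731) = 21.92°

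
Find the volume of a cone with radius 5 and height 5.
Volume = (1/3) * pi * r² * h
Volume = (1/3) * pi * 5² * 5
Volume = (1/3) * pi * 25 * 5
Volume = (1/3) * pi * 125
Volume = 130.90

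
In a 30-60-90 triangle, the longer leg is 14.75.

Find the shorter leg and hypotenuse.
In a 30-60-90 triangle, sides are in ratio 1 : √3 : 2.
Long leg = short leg·√3  →  short leg = 14.75/√3 = 8.516
Hypotenuse = 2·(short leg) = 2·14.75/√3 = 17.03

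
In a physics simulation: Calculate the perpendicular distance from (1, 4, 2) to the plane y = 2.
d = |0(1) + 1(4) + 0(2) - (2)| / √(0² + 1² + 0²) = 2/√1 = 2.0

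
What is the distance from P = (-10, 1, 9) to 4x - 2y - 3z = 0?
d = |4(-10) + (-2)(1) + (-3)(9) - (0)| / √(4² + (-2)² + (-3)²) = 69/√29 = 12.81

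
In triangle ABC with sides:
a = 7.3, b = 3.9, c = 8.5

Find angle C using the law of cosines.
cos(C) = (a² + b² - c²)/(2ab)
cos(C) = (7.3² + 3.9² - 8.5²)/(2·7.3·3.9) = -3.75/56.94 = -0.065859
C = arccos(-0.065859) = 93.78°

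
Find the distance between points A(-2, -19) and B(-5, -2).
Using the distance formula: d = sqrt((x₂-x₁)² + (y₂-y₁)²)
dx = (-5) - (-2) = -3
dy = (-2) - (-19) = 17
d = sqrt((-3)² + 17²) = sqrt(9 + 289) = sqrt(298) = 17.26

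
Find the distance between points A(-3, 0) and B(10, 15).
Using the distance formula: d = sqrt((x₂-x₁)² + (y₂-y₁)²)
dx = 10 - (-3) = 13
dy = 15 - 0 = 15
d = sqrt(13² + 15²) = sqrt(169 + 225) = sqrt(394) = 19.85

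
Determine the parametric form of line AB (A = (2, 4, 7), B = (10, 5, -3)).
Direction vector d = B - A = (8, 1, -10)
x = 2 + 8t, y = 4 + t, z = 7 - 10t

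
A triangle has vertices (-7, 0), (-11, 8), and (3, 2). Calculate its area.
Using the coordinate formula: Area = (1/2)|x₁(y₂-y₃) + x₂(y₃-y₁) + x₃(y₁-y₂)|
Area = (1/2)|(-7)(8-2) + (-11)(2-0) + 3(0-8)|
Area = (1/2)|(-7)*6 + (-11)*2 + 3*(-8)|
Area = (1/2)|(-42) + (-22) + (-24)|
Area = (1/2)*88 = 44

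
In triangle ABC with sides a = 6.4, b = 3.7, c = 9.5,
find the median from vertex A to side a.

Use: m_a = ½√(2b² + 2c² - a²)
m_a = ½√(2·3.7² + 2·9.5² - 6.4²)
m_a = ½√(27.38 + 180.5 - 40.96) = ½√166.92 = 6.46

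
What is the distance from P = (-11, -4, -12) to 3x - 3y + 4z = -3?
d = |3(-11) + (-3)(-4) + 4(-12) - (-3)| / √(3² + (-3)² + 4²) = 66/√34 = 11.32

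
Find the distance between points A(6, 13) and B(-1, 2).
Using the distance formula: d = sqrt((x₂-x₁)² + (y₂-y₁)²)
dx = (-1) - 6 = -7
dy = 2 - 13 = -11
d = sqrt((-7)² + (-11)²) = sqrt(49 + 121) = sqrt(170) = 13.04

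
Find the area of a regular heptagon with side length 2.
For a regular 7-gon with side length s = 2:
Apothem a = s / (2*tan(pi/7)) = 2 / (2*tan(pi/7)) ≈ 2.0765
Perimeter P = 7 * 2 = 14
Area = (1/2) * P * a = (1/2) * 14 * 2.0765 = 14.54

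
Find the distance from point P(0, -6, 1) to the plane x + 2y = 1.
d = |1(0) + 2(-6) + 0(1) - (1)| / √(1² + 2² + 0²) = 13/√5 = 5.814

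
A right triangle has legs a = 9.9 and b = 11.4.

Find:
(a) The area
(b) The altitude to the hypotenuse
(a) Area = ½ab = ½·9.9·11.4 = 56.43
(b) Hypotenuse c = √(9.9² + 11.4²) = √227.97 = 15.0987
    Area = ½·c·h_c  →  h_c = 2·Area/c = 2·56.43/15.0987 = 7.475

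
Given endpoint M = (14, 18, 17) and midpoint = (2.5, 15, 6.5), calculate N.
N = (2×2.5 - 14, 2×15 - 18, 2×6.5 - 17) = (-9, 12, -4)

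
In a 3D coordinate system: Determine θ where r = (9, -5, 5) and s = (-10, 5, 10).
r·s = -65, |r|² = 131, |s|² = 225
cos θ = -65/√29475 ≈ -0.3786
θ ≈ 112.2°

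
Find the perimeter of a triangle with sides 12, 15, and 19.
Perimeter = sum of all sides
Perimeter = 12 + 15 + 19
Perimeter = 46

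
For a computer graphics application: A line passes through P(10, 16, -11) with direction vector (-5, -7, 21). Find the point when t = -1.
P(-1) = (10 + (-5)(-1), 16 + (-7)(-1), -11 + 21(-1)) = (15, 23, -32)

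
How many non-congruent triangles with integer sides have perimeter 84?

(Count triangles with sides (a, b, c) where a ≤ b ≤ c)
With a ≤ b ≤ c and a + b + c = 84, the triangle inequality a + b > c gives c < 84/2, so c ≤ 41.
Iterate a from 1 to ⌊p/3⌋ = 28; for each a, b ranges from a to ⌊(p−a)/2⌋ with c = p − a − b, keeping only c ≥ b.
Triples: (2, 41, 41), (3, 40, 41), (4, 39, 41), …
Count = 147 triangles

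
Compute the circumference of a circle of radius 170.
Circumference = 2 * pi * r
Circumference = 2 * pi * 170
Circumference = 1068.14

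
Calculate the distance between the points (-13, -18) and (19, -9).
Using the distance formula: d = sqrt((x₂-x₁)² + (y₂-y₁)²)
dx = 19 - (-13) = 32
dy = (-9) - (-18) = 9
d = sqrt(32² + 9²) = sqrt(1024 + 81) = sqrt(1105) = 33.24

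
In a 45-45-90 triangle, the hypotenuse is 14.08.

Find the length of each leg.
In a 45-45-90 triangle, hypotenuse = leg·√2  →  leg = hypotenuse/√2
leg = 14.08/√2 = 9.956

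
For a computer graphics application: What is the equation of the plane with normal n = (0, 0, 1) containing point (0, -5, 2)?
d = n·P = (0)(0) + (0)(-5) + (1)(2) = 2
Plane: z = 2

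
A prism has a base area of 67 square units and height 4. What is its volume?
Volume = base area * height
Volume = 67 * 4
Volume = 268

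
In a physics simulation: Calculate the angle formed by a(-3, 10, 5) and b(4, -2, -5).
a·b = -57, |a|² = 134, |b|² = 45
cos θ = -57/√6030 ≈ -0.734
θ ≈ 137.2°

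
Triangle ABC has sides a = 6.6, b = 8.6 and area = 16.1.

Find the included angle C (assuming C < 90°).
Area = ½ab·sin(C)  →  sin(C) = 2·Area/(ab)
sin(C) = 2·16.1/(6.6·8.6) = 0.567301
C = arcsin(0.567301) = 34.56°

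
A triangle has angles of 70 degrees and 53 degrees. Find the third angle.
Sum of angles in a triangle = 180 degrees
Third angle = 180 - 70 - 53
Third angle = 57 degrees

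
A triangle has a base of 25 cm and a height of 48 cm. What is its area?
Area = (1/2) * base * height
Area = (1/2) * 25 * 48
Area = 600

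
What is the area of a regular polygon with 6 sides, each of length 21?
For a regular 6-gon with side length s = 21:
Apothem a = s / (2*tan(pi/6)) = 21 / (2*tan(pi/6)) ≈ 18.1865
Perimeter P = 6 * 21 = 126
Area = (1/2) * P * a = (1/2) * 126 * 18.1865 = 1145.75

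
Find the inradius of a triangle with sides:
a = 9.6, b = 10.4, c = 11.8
s = (a+b+c)/2 = (9.6+10.4+11.8)/2 = 15.9
Area = √(s(s-a)(s-b)(s-c)) = √(15.9·6.3·5.5·4.1) = 47.5272
r = Area/s = 47.5272/15.9 = 2.989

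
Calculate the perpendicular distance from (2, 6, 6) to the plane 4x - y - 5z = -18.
d = |4(2) + (-1)(6) + (-5)(6) - (-18)| / √(4² + (-1)² + (-5)²) = 10/√42 = 1.543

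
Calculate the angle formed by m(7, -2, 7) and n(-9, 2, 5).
m·n = -32, |m|² = 102, |n|² = 110
cos θ = -32/√11220 ≈ -0.3021
θ ≈ 107.6°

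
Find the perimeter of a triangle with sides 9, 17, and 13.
Perimeter = sum of all sides
Perimeter = 9 + 17 + 13
Perimeter = 39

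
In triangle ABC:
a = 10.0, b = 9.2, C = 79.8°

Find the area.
Using A = ½ab·sin(C):
A = ½·10.0·9.2·sin(79.8°) = ½·92·0.984196 = 45.27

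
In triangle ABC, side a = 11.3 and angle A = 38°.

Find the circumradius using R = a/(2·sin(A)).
R = a/(2·sin(A)) = 11.3/(2·sin(38°))
R = 11.3/(2·0.615661) = 11.3/1.231323 = 9.177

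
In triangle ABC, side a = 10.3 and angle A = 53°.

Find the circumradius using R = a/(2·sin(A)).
R = a/(2·sin(A)) = 10.3/(2·sin(53°))
R = 10.3/(2·0.798636) = 10.3/1.597271 = 6.448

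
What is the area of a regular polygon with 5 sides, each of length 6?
For a regular 5-gon with side length s = 6:
Apothem a = s / (2*tan(pi/5)) = 6 / (2*tan(pi/5)) ≈ 4.1291
Perimeter P = 5 * 6 = 30
Area = (1/2) * P * a = (1/2) * 30 * 4.1291 = 61.94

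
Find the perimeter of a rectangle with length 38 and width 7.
Perimeter = 2 * (length + width)
Perimeter = 2 * (38 + 7)
Perimeter = 2 * 45
Perimeter = 90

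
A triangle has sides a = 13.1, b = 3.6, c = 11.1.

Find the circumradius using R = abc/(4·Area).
s = (a+b+c)/2 = 13.9
Area = √(s(s-a)(s-b)(s-c)) = √(13.9·0.8·10.3·2.8) = 17.9081
R = abc/(4·Area) = (13.1·3.6·11.1)/(4·17.9081) = 523.476/71.6324 = 7.308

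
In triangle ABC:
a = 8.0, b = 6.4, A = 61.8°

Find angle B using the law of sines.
sin(B)/b = sin(A)/a
sin(B) = b·sin(A)/a = 6.4·sin(61.8°)/8.0 = 0.705043
B = arcsin(0.705043) = 44.83°  (b ≤ a, so B ≤ A and the acute solution is unique)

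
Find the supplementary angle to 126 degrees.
Supplementary angles sum to 180 degrees.
Other angle = 180 - 126
Other angle = 54 degrees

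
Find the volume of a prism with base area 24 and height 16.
Volume = base area * height
Volume = 24 * 16
Volume = 384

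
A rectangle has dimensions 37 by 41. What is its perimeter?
Perimeter = 2 * (length + width)
Perimeter = 2 * (37 + 41)
Perimeter = 2 * 78
Perimeter = 156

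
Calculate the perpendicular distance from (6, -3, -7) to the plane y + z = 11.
d = |0(6) + 1(-3) + 1(-7) - (11)| / √(0² + 1² + 1²) = 21/√2 = 14.85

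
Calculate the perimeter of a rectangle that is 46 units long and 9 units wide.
Perimeter = 2 * (length + width)
Perimeter = 2 * (46 + 9)
Perimeter = 2 * 55
Perimeter = 110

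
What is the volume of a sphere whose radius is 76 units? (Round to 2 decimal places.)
Volume = (4/3) * pi * r³
Volume = (4/3) * pi * 76³
Volume = (4/3) * pi * 438976
Volume = 1838778.37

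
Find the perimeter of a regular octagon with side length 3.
Perimeter = number of sides * side length
Perimeter = 8 * 3
Perimeter = 24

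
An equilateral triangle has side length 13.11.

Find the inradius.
For an equilateral triangle, r = s/(2√3) where s is the side.
r = 13.11/(2√3) = 13.11/3.464102 = 3.785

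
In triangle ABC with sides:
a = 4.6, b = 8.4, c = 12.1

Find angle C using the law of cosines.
cos(C) = (a² + b² - c²)/(2ab)
cos(C) = (4.6² + 8.4² - 12.1²)/(2·4.6·8.4) = -54.69/77.28 = -0.707686
C = arccos(-0.707686) = 135°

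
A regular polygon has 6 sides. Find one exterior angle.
Exterior angle of a regular n-gon = 360/n
Exterior angle = 360/6
Exterior angle = 60 degrees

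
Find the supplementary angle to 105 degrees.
Supplementary angles sum to 180 degrees.
Other angle = 180 - 105
Other angle = 75 degrees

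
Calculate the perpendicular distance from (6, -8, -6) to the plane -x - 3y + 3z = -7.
d = |(-1)(6) + (-3)(-8) + 3(-6) - (-7)| / √((-1)² + (-3)² + 3²) = 7/√19 = 1.606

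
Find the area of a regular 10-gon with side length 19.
For a regular 10-gon with side length s = 19:
Apothem a = s / (2*tan(pi/10)) = 19 / (2*tan(pi/10)) ≈ 29.238
Perimeter P = 10 * 19 = 190
Area = (1/2) * P * a = (1/2) * 190 * 29.238 = 2777.61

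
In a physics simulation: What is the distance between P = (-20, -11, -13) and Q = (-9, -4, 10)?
d = √[(11)² + (7)² + (23)²] = √699 = 26.44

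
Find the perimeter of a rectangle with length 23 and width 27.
Perimeter = 2 * (length + width)
Perimeter = 2 * (23 + 27)
Perimeter = 2 * 50
Perimeter = 100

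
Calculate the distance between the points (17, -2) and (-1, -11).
Using the distance formula: d = sqrt((x₂-x₁)² + (y₂-y₁)²)
dx = (-1) - 17 = -18
dy = (-11) - (-2) = -9
d = sqrt((-18)² + (-9)²) = sqrt(324 + 81) = sqrt(405) = 20.12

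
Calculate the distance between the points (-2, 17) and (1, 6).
Using the distance formula: d = sqrt((x₂-x₁)² + (y₂-y₁)²)
dx = 1 - (-2) = 3
dy = 6 - 17 = -11
d = sqrt(3² + (-11)²) = sqrt(9 + 121) = sqrt(130) = 11.40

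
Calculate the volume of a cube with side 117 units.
Volume = s³
Volume = 117³
Volume = 1601613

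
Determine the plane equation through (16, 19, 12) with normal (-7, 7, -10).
d = n·P = (-7)(16) + (7)(19) + (-10)(12) = -99
Plane: -7x + 7y - 10z = -99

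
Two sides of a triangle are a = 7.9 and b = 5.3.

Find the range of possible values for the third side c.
By the triangle inequality: |a - b| < c < a + b
|7.9 - 5.3| < c < 7.9 + 5.3
2.6 < c < 13.2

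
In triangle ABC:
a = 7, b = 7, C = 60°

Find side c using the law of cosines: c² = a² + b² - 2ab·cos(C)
c² = 7² + 7² - 2·7·7·cos(60°)
c² = 49 + 49 - 98·0.5000 = 49
c = √49 = 7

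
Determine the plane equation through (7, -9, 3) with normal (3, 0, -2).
d = n·P = (3)(7) + (0)(-9) + (-2)(3) = 15
Plane: 3x - 2z = 15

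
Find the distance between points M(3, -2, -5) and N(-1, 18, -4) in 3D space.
d = √[(-4)² + (20)² + (1)²] = √417 = 20.42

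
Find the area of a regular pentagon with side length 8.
For a regular 5-gon with side length s = 8:
Apothem a = s / (2*tan(pi/5)) = 8 / (2*tan(pi/5)) ≈ 5.5055
Perimeter P = 5 * 8 = 40
Area = (1/2) * P * a = (1/2) * 40 * 5.5055 = 110.11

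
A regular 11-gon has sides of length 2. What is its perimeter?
Perimeter = number of sides * side length
Perimeter = 11 * 2
Perimeter = 22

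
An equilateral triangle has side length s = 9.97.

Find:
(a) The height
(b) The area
(a) Height h = s·√3/2 = 9.97·√3/2 = 8.634
(b) Area = (√3/4)·s² = (√3/4)·9.97² = (√3/4)·99.4009 = 43.04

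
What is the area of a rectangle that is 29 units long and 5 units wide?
Area = length * width
Area = 29 * 5
Area = 145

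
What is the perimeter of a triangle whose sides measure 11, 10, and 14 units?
Perimeter = sum of all sides
Perimeter = 11 + 10 + 14
Perimeter = 35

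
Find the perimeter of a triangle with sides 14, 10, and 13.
Perimeter = sum of all sides
Perimeter = 14 + 10 + 13
Perimeter = 37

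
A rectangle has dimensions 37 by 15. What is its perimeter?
Perimeter = 2 * (length + width)
Perimeter = 2 * (37 + 15)
Perimeter = 2 * 52
Perimeter = 104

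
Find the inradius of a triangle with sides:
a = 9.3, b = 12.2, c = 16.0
s = (a+b+c)/2 = (9.3+12.2+16.0)/2 = 18.75
Area = √(s(s-a)(s-b)(s-c)) = √(18.75·9.45·6.55·2.75) = 56.4942
r = Area/s = 56.4942/18.75 = 3.013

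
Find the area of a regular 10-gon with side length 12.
For a regular 10-gon with side length s = 12:
Apothem a = s / (2*tan(pi/10)) = 12 / (2*tan(pi/10)) ≈ 18.4661
Perimeter P = 10 * 12 = 120
Area = (1/2) * P * a = (1/2) * 120 * 18.4661 = 1107.97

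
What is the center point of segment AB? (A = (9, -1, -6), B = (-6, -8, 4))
Midpoint = ((9-6)/2, (-1-8)/2, (-6+4)/2) = (1.5, -4.5, -1)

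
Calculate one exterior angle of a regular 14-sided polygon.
Exterior angle of a regular n-gon = 360/n
Exterior angle = 360/14
Exterior angle = 25.71 degrees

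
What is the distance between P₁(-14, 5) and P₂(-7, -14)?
Using the distance formula: d = sqrt((x₂-x₁)² + (y₂-y₁)²)
dx = (-7) - (-14) = 7
dy = (-14) - 5 = -19
d = sqrt(7² + (-19)²) = sqrt(49 + 361) = sqrt(410) = 20.25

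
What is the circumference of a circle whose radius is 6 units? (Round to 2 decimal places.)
Circumference = 2 * pi * r
Circumference = 2 * pi * 6
Circumference = 37.70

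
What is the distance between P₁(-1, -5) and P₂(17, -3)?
Using the distance formula: d = sqrt((x₂-x₁)² + (y₂-y₁)²)
dx = 17 - (-1) = 18
dy = (-3) - (-5) = 2
d = sqrt(18² + 2²) = sqrt(324 + 4) = sqrt(328) = 18.11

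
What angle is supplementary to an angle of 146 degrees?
Supplementary angles sum to 180 degrees.
Other angle = 180 - 146
Other angle = 34 degrees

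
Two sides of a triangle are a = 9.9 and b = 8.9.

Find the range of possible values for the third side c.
By the triangle inequality: |a - b| < c < a + b
|9.9 - 8.9| < c < 9.9 + 8.9
1 < c < 18.8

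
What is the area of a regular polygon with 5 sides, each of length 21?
For a regular 5-gon with side length s = 21:
Apothem a = s / (2*tan(pi/5)) = 21 / (2*tan(pi/5)) ≈ 14.452
Perimeter P = 5 * 21 = 105
Area = (1/2) * P * a = (1/2) * 105 * 14.452 = 758.73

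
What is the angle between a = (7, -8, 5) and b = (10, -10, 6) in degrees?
a·b = 180, |a|² = 138, |b|² = 236
cos θ = 180/√32568 ≈ 0.9974
θ ≈ 4.119°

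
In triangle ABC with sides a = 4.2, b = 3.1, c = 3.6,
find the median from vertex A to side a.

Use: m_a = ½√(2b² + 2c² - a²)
m_a = ½√(2·3.1² + 2·3.6² - 4.2²)
m_a = ½√(19.22 + 25.92 - 17.64) = ½√27.5 = 2.622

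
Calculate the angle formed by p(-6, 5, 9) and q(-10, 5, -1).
p·q = 76, |p|² = 142, |q|² = 126
cos θ = 76/√17892 ≈ 0.5682
θ ≈ 55.38°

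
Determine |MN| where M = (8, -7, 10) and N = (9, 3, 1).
d = √[(1)² + (10)² + (-9)²] = √182 = 13.49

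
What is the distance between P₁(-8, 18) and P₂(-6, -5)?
Using the distance formula: d = sqrt((x₂-x₁)² + (y₂-y₁)²)
dx = (-6) - (-8) = 2
dy = (-5) - 18 = -23
d = sqrt(2² + (-23)²) = sqrt(4 + 529) = sqrt(533) = 23.09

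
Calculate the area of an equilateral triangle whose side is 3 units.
Area = (sqrt(3)/4) * s²
Area = (sqrt(3)/4) * 3²
Area = (sqrt(3)/4) * 9
Area = 3.90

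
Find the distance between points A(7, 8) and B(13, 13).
Using the distance formula: d = sqrt((x₂-x₁)² + (y₂-y₁)²)
dx = 13 - 7 = 6
dy = 13 - 8 = 5
d = sqrt(6² + 5²) = sqrt(36 + 25) = sqrt(61) = 7.81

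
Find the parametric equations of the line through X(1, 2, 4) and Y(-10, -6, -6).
Direction vector d = Y - X = (-11, -8, -10)
x = 1 - 11t, y = 2 - 8t, z = 4 - 10t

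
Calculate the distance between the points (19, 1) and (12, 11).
Using the distance formula: d = sqrt((x₂-x₁)² + (y₂-y₁)²)
dx = 12 - 19 = -7
dy = 11 - 1 = 10
d = sqrt((-7)² + 10²) = sqrt(49 + 100) = sqrt(149) = 12.21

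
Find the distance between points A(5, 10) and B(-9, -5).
Using the distance formula: d = sqrt((x₂-x₁)² + (y₂-y₁)²)
dx = (-9) - 5 = -14
dy = (-5) - 10 = -15
d = sqrt((-14)² + (-15)²) = sqrt(196 + 225) = sqrt(421) = 20.52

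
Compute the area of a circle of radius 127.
Area = pi * r²
Area = pi * 127²
Area = pi * 16129
Area = 50670.75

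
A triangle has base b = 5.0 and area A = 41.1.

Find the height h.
A = ½bh  →  h = 2A/b
h = 2·41.1/5.0 = 16.44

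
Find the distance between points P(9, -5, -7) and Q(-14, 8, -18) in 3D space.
d = √[(-23)² + (13)² + (-11)²] = √819 = 28.62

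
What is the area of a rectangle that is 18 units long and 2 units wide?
Area = length * width
Area = 18 * 2
Area = 36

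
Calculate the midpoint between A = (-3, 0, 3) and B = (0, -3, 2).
Midpoint = ((-3+0)/2, (0-3)/2, (3+2)/2) = (-1.5, -1.5, 2.5)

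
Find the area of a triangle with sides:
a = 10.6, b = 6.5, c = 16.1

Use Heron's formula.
s = (a+b+c)/2 = (10.6+6.5+16.1)/2 = 16.6
A = √(s(s-a)(s-b)(s-c)) = √(16.6·6·10.1·0.5)
A = √502.98 = 22.43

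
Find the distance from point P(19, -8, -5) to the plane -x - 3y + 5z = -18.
d = |(-1)(19) + (-3)(-8) + 5(-5) - (-18)| / √((-1)² + (-3)² + 5²) = 2/√35 = 0.3381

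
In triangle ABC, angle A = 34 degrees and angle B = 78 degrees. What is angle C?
Sum of angles in a triangle = 180 degrees
Third angle = 180 - 34 - 78
Third angle = 68 degrees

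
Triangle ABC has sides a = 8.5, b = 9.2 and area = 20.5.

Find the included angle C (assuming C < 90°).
Area = ½ab·sin(C)  →  sin(C) = 2·Area/(ab)
sin(C) = 2·20.5/(8.5·9.2) = 0.524297
C = arcsin(0.524297) = 31.62°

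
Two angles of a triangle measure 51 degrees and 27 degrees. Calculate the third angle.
Sum of angles in a triangle = 180 degrees
Third angle = 180 - 51 - 27
Third angle = 102 degrees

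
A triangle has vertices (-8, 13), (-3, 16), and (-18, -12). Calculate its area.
Using the coordinate formula: Area = (1/2)|x₁(y₂-y₃) + x₂(y₃-y₁) + x₃(y₁-y₂)|
Area = (1/2)|(-8)(16-(-12)) + (-3)((-12)-13) + (-18)(13-16)|
Area = (1/2)|(-8)*28 + (-3)*(-25) + (-18)*(-3)|
Area = (1/2)|(-224) + 75 + 54|
Area = (1/2)*95 = 47.50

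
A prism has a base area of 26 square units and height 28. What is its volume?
Volume = base area * height
Volume = 26 * 28
Volume = 728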